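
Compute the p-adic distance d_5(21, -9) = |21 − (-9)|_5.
d_5(21, -9) = 1/5

Step 1 — x − y = 21 − (-9) = 30. Step 2 — v_5(30) = 1 (factor: 30 = (5^1 · 6); the sign does not affect v_p). Step 3 — |x − y|_5 = 5^{-1} = 1/5.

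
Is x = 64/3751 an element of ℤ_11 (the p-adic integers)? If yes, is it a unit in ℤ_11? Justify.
x ∉ ℤ_11 (v_11(x) = -2 < 0)

ℤ_11 = {x ∈ ℚ_11 : v_11(x) ≥ 0} and ℤ_11^× = {x ∈ ℤ_11 : v_11(x) = 0}. Here v_11(64/3751) = v_11(num) − v_11(den) = -2; compare against these criteria.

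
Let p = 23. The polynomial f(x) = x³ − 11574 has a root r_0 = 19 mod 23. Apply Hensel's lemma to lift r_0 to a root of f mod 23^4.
r_3 = 151819 (mod 279841)

Hensel: r_{i+1} = r_i − f(r_i)/f′(r_i) mod 23^{i+2}, where f′(x) = 3x². Iterate:
  r_0 = 19 (mod 23)
  r_1 = 525 (mod 529)
  r_2 = 5815 (mod 12167)
  r_3 = 151819 (mod 279841)
Final: r = 151819 with f(r) ≡ 0 mod 23^4.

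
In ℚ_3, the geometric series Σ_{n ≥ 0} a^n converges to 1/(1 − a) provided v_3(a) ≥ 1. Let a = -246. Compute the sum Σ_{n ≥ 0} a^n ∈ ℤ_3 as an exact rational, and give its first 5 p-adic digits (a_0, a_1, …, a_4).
Σ a^n = 1/(1 − a) = 1/247;  first 5 digits = (1, 2, 0, 2, 0)

v_3(a) = 1 ≥ 1, so the series converges in ℤ_3 to 1/(1 − a) = 1/(1 − (-246)) = 1/247. Expand this rational in ℤ_3: compute digits iteratively via d_i = x_i mod 3, x_{i+1} = (x_i − d_i)/3. The first 5 digits are (1, 2, 0, 2, 0).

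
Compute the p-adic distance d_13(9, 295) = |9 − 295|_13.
d_13(9, 295) = 1/13

Step 1 — x − y = 9 − 295 = -286. Step 2 — v_13(-286) = 1 (factor: -286 = −(13^1 · 22); the sign does not affect v_p). Step 3 — |x − y|_13 = 13^{-1} = 1/13.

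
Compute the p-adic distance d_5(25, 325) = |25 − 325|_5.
d_5(25, 325) = 1/25

Step 1 — x − y = 25 − 325 = -300. Step 2 — v_5(-300) = 2 (factor: -300 = −(5^2 · 12); the sign does not affect v_p). Step 3 — |x − y|_5 = 5^{-2} = 1/25.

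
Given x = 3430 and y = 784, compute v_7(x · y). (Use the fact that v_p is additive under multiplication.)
v_7(2689120) = 5

v_p(x) = 3 (factor: 3430 = 7^3 · 10); v_p(y) = 2 (factor: 784 = 7^2 · 16). Additivity: v_p(xy) = v_p(x) + v_p(y) = 3 + 2 = 5. (Direct check: xy = 2689120 = 7^5 · (160).)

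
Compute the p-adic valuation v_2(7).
v_2(7) = 0

v_2(n) is the largest exponent k such that 2^k divides n. Factor out: 7 = 2^0 · 7. (Sign doesn't affect v_p.) So v_2(7) = 0.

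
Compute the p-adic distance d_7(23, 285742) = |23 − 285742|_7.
d_7(23, 285742) = 1/16807

Step 1 — x − y = 23 − 285742 = -285719. Step 2 — v_7(-285719) = 5 (factor: -285719 = −(7^5 · 17); the sign does not affect v_p). Step 3 — |x − y|_7 = 7^{-5} = 1/16807.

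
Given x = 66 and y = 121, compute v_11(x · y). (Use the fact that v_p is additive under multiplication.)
v_11(7986) = 3

v_p(x) = 1 (factor: 66 = 11^1 · 6); v_p(y) = 2 (factor: 121 = 11^2 · 1). Additivity: v_p(xy) = v_p(x) + v_p(y) = 1 + 2 = 3. (Direct check: xy = 7986 = 11^3 · (6).)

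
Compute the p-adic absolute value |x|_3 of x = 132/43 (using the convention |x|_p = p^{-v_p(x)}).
|132/43|_3 = 1/3

Step 1 — compute v_3(x) by factoring powers of 3 out of the numerator and denominator: v_3(132/43) = 1. Step 2 — apply |x|_p = p^{-v_p(x)} = 3^{-1} = 1/3.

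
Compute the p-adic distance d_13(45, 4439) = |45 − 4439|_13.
d_13(45, 4439) = 1/2197

Step 1 — x − y = 45 − 4439 = -4394. Step 2 — v_13(-4394) = 3 (factor: -4394 = −(13^3 · 2); the sign does not affect v_p). Step 3 — |x − y|_13 = 13^{-3} = 1/2197.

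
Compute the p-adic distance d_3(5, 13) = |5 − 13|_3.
d_3(5, 13) = 1

Step 1 — x − y = 5 − 13 = -8. Step 2 — v_3(-8) = 0 (factor: -8 = −(3^0 · 8); the sign does not affect v_p). Step 3 — |x − y|_3 = 3^{0} = 1.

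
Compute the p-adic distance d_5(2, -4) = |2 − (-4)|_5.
d_5(2, -4) = 1

Step 1 — x − y = 2 − (-4) = 6. Step 2 — v_5(6) = 0 (factor: 6 = (5^0 · 6); the sign does not affect v_p). Step 3 — |x − y|_5 = 5^{0} = 1.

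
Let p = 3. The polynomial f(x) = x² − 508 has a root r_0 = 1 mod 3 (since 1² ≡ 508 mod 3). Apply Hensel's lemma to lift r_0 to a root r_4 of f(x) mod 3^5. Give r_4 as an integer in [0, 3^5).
r_4 = 196 (mod 243)

Hensel's recurrence: r_{i+1} = r_i − f(r_i)·(f′(r_i))^{-1} mod 3^{i+2}, with f′(x) = 2x. Iterate:
  r_0 = 1 (mod 3)
  r_1 = 7 (mod 9)
  r_2 = 7 (mod 27)
  r_3 = 34 (mod 81)
  r_4 = 196 (mod 243)
Final: r_4 = 196, and one checks f(r_4) ≡ 0 mod 3^5.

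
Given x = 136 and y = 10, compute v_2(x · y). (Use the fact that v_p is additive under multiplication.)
v_2(1360) = 4

v_p(x) = 3 (factor: 136 = 2^3 · 17); v_p(y) = 1 (factor: 10 = 2^1 · 5). Additivity: v_p(xy) = v_p(x) + v_p(y) = 3 + 1 = 4. (Direct check: xy = 1360 = 2^4 · (85).)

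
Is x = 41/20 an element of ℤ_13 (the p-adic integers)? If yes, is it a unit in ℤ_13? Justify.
x ∈ ℤ_13^× (unit); v_13(x) = 0

ℤ_13 = {x ∈ ℚ_13 : v_13(x) ≥ 0} and ℤ_13^× = {x ∈ ℤ_13 : v_13(x) = 0}. Here v_13(41/20) = v_13(num) − v_13(den) = 0; compare against these criteria.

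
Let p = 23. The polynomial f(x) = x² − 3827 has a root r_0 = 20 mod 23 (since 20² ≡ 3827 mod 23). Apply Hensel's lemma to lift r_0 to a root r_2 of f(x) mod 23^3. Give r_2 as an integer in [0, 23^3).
r_2 = 2182 (mod 12167)

Hensel's recurrence: r_{i+1} = r_i − f(r_i)·(f′(r_i))^{-1} mod 23^{i+2}, with f′(x) = 2x. Iterate:
  r_0 = 20 (mod 23)
  r_1 = 66 (mod 529)
  r_2 = 2182 (mod 12167)
Final: r_2 = 2182, and one checks f(r_2) ≡ 0 mod 23^3.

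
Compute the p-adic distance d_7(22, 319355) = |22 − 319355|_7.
d_7(22, 319355) = 1/16807

Step 1 — x − y = 22 − 319355 = -319333. Step 2 — v_7(-319333) = 5 (factor: -319333 = −(7^5 · 19); the sign does not affect v_p). Step 3 — |x − y|_7 = 7^{-5} = 1/16807.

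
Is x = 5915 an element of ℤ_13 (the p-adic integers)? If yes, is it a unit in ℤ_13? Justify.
x ∈ ℤ_13 but not a unit; v_13(x) = 2 > 0

ℤ_13 = {x ∈ ℚ_13 : v_13(x) ≥ 0} and ℤ_13^× = {x ∈ ℤ_13 : v_13(x) = 0}. Here v_13(5915) = v_13(num) − v_13(den) = 2; compare against these criteria.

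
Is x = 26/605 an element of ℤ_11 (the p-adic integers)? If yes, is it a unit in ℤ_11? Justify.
x ∉ ℤ_11 (v_11(x) = -2 < 0)

ℤ_11 = {x ∈ ℚ_11 : v_11(x) ≥ 0} and ℤ_11^× = {x ∈ ℤ_11 : v_11(x) = 0}. Here v_11(26/605) = v_11(num) − v_11(den) = -2; compare against these criteria.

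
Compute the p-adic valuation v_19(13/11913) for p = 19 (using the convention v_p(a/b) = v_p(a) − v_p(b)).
v_19(13/11913) = -2

Factor powers of 19 from the numerator and denominator of the reduced fraction: 13 = 19^0 · 13 and 11913 = 19^2 · 33. Apply v_p(a/b) = v_p(a) − v_p(b): v_19(13/11913) = 0 − 2 = -2.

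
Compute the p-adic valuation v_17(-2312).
v_17(-2312) = 2

v_17(n) is the largest exponent k such that 17^k divides n. Factor out: -2312 = -17^2 · 8. (Sign doesn't affect v_p.) So v_17(-2312) = 2.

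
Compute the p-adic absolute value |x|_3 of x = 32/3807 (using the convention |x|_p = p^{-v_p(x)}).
|32/3807|_3 = 81

Step 1 — compute v_3(x) by factoring powers of 3 out of the numerator and denominator: v_3(32/3807) = -4. Step 2 — apply |x|_p = p^{-v_p(x)} = 3^{4} = 81.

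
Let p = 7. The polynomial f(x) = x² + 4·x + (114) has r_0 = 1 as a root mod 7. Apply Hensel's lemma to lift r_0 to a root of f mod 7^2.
r_1 = 22 (mod 49)

Hensel: r_{i+1} = r_i − f(r_i)·(f′(r_i))^{-1} mod 7^{i+2}, f′(x) = 2x + 4. Iterate:
  r_0 = 1 (mod 7)
  r_1 = 22 (mod 49)
Final: r = 22 satisfies f(r) ≡ 0 mod 7^2.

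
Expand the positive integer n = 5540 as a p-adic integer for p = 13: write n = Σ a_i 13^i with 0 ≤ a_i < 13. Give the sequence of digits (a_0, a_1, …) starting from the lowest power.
(a_0, a_1, …) = (2, 10, 6, 2)

Repeated division by 13 gives the digits low-to-high: 5540 = 2 + 10·13^1 + 6·13^2 + 2·13^3. Digit sequence: (2, 10, 6, 2).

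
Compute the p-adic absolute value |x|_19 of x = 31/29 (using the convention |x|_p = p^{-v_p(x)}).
|31/29|_19 = 1

Step 1 — compute v_19(x) by factoring powers of 19 out of the numerator and denominator: v_19(31/29) = 0. Step 2 — apply |x|_p = p^{-v_p(x)} = 19^{0} = 1.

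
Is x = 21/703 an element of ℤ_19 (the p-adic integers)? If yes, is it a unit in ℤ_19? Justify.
x ∉ ℤ_19 (v_19(x) = -1 < 0)

ℤ_19 = {x ∈ ℚ_19 : v_19(x) ≥ 0} and ℤ_19^× = {x ∈ ℤ_19 : v_19(x) = 0}. Here v_19(21/703) = v_19(num) − v_19(den) = -1; compare against these criteria.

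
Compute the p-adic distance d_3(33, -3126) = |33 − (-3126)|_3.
d_3(33, -3126) = 1/243

Step 1 — x − y = 33 − (-3126) = 3159. Step 2 — v_3(3159) = 5 (factor: 3159 = (3^5 · 13); the sign does not affect v_p). Step 3 — |x − y|_3 = 3^{-5} = 1/243.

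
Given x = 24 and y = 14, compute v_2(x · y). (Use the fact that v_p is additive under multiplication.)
v_2(336) = 4

v_p(x) = 3 (factor: 24 = 2^3 · 3); v_p(y) = 1 (factor: 14 = 2^1 · 7). Additivity: v_p(xy) = v_p(x) + v_p(y) = 3 + 1 = 4. (Direct check: xy = 336 = 2^4 · (21).)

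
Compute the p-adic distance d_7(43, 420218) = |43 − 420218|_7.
d_7(43, 420218) = 1/16807

Step 1 — x − y = 43 − 420218 = -420175. Step 2 — v_7(-420175) = 5 (factor: -420175 = −(7^5 · 25); the sign does not affect v_p). Step 3 — |x − y|_7 = 7^{-5} = 1/16807.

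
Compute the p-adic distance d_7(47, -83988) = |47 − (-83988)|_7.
d_7(47, -83988) = 1/16807

Step 1 — x − y = 47 − (-83988) = 84035. Step 2 — v_7(84035) = 5 (factor: 84035 = (7^5 · 5); the sign does not affect v_p). Step 3 — |x − y|_7 = 7^{-5} = 1/16807.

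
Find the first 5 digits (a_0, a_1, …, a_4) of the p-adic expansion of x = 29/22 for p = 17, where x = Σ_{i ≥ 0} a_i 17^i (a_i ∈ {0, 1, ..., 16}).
(a_0, …, a_4) = (16, 3, 16, 6, 5)

v_17(29/22) = 0 (numerator and denominator both coprime to 17), so x ∈ ℤ_17^×. Compute digits iteratively via a_i = x_i mod 17, x_{i+1} = (x_i − a_i)/17, with x_0 = x:
  x_0 = 29/22;  a_0 = 16;  x_1 = (x_0 − 16)/17 = -19/22
  x_1 = -19/22;  a_1 = 3;  x_2 = (x_1 − 3)/17 = -5/22
  x_2 = -5/22;  a_2 = 16;  x_3 = (x_2 − 16)/17 = -21/22
  x_3 = -21/22;  a_3 = 6;  x_4 = (x_3 − 6)/17 = -9/22
  x_4 = -9/22;  a_4 = 5;  x_5 = (x_4 − 5)/17 = -7/22
Digits: (16, 3, 16, 6, 5).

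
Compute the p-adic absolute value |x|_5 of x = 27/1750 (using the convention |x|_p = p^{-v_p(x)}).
|27/1750|_5 = 125

Step 1 — compute v_5(x) by factoring powers of 5 out of the numerator and denominator: v_5(27/1750) = -3. Step 2 — apply |x|_p = p^{-v_p(x)} = 5^{3} = 125.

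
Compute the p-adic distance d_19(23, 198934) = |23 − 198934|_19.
d_19(23, 198934) = 1/6859

Step 1 — x − y = 23 − 198934 = -198911. Step 2 — v_19(-198911) = 3 (factor: -198911 = −(19^3 · 29); the sign does not affect v_p). Step 3 — |x − y|_19 = 19^{-3} = 1/6859.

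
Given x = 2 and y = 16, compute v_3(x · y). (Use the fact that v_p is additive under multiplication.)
v_3(32) = 0

v_p(x) = 0 (factor: 2 = 3^0 · 2); v_p(y) = 0 (factor: 16 = 3^0 · 16). Additivity: v_p(xy) = v_p(x) + v_p(y) = 0 + 0 = 0. (Direct check: xy = 32 = 3^0 · (32).)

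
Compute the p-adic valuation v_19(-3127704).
v_19(-3127704) = 4

v_19(n) is the largest exponent k such that 19^k divides n. Factor out: -3127704 = -19^4 · 24. (Sign doesn't affect v_p.) So v_19(-3127704) = 4.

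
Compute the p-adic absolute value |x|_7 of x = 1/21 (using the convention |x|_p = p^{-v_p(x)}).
|1/21|_7 = 7

Step 1 — compute v_7(x) by factoring powers of 7 out of the numerator and denominator: v_7(1/21) = -1. Step 2 — apply |x|_p = p^{-v_p(x)} = 7^{1} = 7.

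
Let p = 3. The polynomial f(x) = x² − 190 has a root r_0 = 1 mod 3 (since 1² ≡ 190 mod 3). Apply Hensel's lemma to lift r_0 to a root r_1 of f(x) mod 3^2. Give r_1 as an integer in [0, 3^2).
r_1 = 1 (mod 9)

Hensel's recurrence: r_{i+1} = r_i − f(r_i)·(f′(r_i))^{-1} mod 3^{i+2}, with f′(x) = 2x. Iterate:
  r_0 = 1 (mod 3)
  r_1 = 1 (mod 9)
Final: r_1 = 1, and one checks f(r_1) ≡ 0 mod 3^2.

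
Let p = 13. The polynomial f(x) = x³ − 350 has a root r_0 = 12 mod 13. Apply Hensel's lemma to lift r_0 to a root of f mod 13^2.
r_1 = 116 (mod 169)

Hensel: r_{i+1} = r_i − f(r_i)/f′(r_i) mod 13^{i+2}, where f′(x) = 3x². Iterate:
  r_0 = 12 (mod 13)
  r_1 = 116 (mod 169)
Final: r = 116 with f(r) ≡ 0 mod 13^2.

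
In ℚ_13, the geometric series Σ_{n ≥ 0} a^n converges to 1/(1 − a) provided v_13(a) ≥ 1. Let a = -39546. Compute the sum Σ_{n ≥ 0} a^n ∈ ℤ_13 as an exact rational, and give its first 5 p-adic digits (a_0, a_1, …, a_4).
Σ a^n = 1/(1 − a) = 1/39547;  first 5 digits = (1, 0, 0, 8, 11)

v_13(a) = 3 ≥ 1, so the series converges in ℤ_13 to 1/(1 − a) = 1/(1 − (-39546)) = 1/39547. Expand this rational in ℤ_13: compute digits iteratively via d_i = x_i mod 13, x_{i+1} = (x_i − d_i)/13. The first 5 digits are (1, 0, 0, 8, 11).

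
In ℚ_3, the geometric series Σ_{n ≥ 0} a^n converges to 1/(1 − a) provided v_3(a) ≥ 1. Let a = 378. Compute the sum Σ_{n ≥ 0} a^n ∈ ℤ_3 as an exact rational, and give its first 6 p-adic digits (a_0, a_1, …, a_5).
Σ a^n = 1/(1 − a) = -1/377;  first 6 digits = (1, 0, 0, 2, 1, 1)

v_3(a) = 3 ≥ 1, so the series converges in ℤ_3 to 1/(1 − a) = 1/(1 − 378) = -1/377. Expand this rational in ℤ_3: compute digits iteratively via d_i = x_i mod 3, x_{i+1} = (x_i − d_i)/3. The first 6 digits are (1, 0, 0, 2, 1, 1).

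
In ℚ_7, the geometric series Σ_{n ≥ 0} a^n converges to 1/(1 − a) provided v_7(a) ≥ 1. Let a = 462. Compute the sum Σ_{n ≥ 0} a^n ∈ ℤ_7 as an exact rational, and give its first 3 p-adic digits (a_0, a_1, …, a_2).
Σ a^n = 1/(1 − a) = -1/461;  first 3 digits = (1, 3, 4)

v_7(a) = 1 ≥ 1, so the series converges in ℤ_7 to 1/(1 − a) = 1/(1 − 462) = -1/461. Expand this rational in ℤ_7: compute digits iteratively via d_i = x_i mod 7, x_{i+1} = (x_i − d_i)/7. The first 3 digits are (1, 3, 4).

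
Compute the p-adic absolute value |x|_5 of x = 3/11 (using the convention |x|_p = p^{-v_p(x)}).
|3/11|_5 = 1

Step 1 — compute v_5(x) by factoring powers of 5 out of the numerator and denominator: v_5(3/11) = 0. Step 2 — apply |x|_p = p^{-v_p(x)} = 5^{0} = 1.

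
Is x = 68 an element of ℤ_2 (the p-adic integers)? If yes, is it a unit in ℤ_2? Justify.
x ∈ ℤ_2 but not a unit; v_2(x) = 2 > 0

ℤ_2 = {x ∈ ℚ_2 : v_2(x) ≥ 0} and ℤ_2^× = {x ∈ ℤ_2 : v_2(x) = 0}. Here v_2(68) = v_2(num) − v_2(den) = 2; compare against these criteria.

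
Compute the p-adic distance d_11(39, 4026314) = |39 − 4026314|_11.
d_11(39, 4026314) = 1/161051

Step 1 — x − y = 39 − 4026314 = -4026275. Step 2 — v_11(-4026275) = 5 (factor: -4026275 = −(11^5 · 25); the sign does not affect v_p). Step 3 — |x − y|_11 = 11^{-5} = 1/161051.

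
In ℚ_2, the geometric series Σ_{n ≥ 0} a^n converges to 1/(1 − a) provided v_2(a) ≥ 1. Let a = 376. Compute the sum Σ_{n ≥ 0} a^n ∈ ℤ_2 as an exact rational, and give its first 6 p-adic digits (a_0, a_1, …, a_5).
Σ a^n = 1/(1 − a) = -1/375;  first 6 digits = (1, 0, 0, 1, 1, 1)

v_2(a) = 3 ≥ 1, so the series converges in ℤ_2 to 1/(1 − a) = 1/(1 − 376) = -1/375. Expand this rational in ℤ_2: compute digits iteratively via d_i = x_i mod 2, x_{i+1} = (x_i − d_i)/2. The first 6 digits are (1, 0, 0, 1, 1, 1).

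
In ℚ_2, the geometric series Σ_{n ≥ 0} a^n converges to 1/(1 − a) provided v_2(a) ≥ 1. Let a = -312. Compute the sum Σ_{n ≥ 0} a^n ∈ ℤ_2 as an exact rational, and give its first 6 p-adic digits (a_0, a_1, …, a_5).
Σ a^n = 1/(1 − a) = 1/313;  first 6 digits = (1, 0, 0, 1, 0, 0)

v_2(a) = 3 ≥ 1, so the series converges in ℤ_2 to 1/(1 − a) = 1/(1 − (-312)) = 1/313. Expand this rational in ℤ_2: compute digits iteratively via d_i = x_i mod 2, x_{i+1} = (x_i − d_i)/2. The first 6 digits are (1, 0, 0, 1, 0, 0).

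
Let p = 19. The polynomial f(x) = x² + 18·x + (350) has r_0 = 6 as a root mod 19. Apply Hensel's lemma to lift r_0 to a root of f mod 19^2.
r_1 = 158 (mod 361)

Hensel: r_{i+1} = r_i − f(r_i)·(f′(r_i))^{-1} mod 19^{i+2}, f′(x) = 2x + 18. Iterate:
  r_0 = 6 (mod 19)
  r_1 = 158 (mod 361)
Final: r = 158 satisfies f(r) ≡ 0 mod 19^2.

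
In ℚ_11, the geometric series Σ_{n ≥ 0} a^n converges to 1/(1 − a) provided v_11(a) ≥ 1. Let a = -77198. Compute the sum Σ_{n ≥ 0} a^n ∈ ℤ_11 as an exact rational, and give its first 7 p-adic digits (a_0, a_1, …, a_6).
Σ a^n = 1/(1 − a) = 1/77199;  first 7 digits = (1, 0, 0, 8, 5, 10, 8)

v_11(a) = 3 ≥ 1, so the series converges in ℤ_11 to 1/(1 − a) = 1/(1 − (-77198)) = 1/77199. Expand this rational in ℤ_11: compute digits iteratively via d_i = x_i mod 11, x_{i+1} = (x_i − d_i)/11. The first 7 digits are (1, 0, 0, 8, 5, 10, 8).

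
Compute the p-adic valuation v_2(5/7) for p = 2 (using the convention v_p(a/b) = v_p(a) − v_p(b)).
v_2(5/7) = 0

Factor powers of 2 from the numerator and denominator of the reduced fraction: 5 = 2^0 · 5 and 7 = 2^0 · 7. Apply v_p(a/b) = v_p(a) − v_p(b): v_2(5/7) = 0 − 0 = 0.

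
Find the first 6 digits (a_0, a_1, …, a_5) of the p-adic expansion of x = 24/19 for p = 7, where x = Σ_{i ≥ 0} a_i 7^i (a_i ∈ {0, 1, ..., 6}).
(a_0, …, a_5) = (2, 1, 5, 0, 1, 5)

v_7(24/19) = 0 (numerator and denominator both coprime to 7), so x ∈ ℤ_7^×. Compute digits iteratively via a_i = x_i mod 7, x_{i+1} = (x_i − a_i)/7, with x_0 = x:
  x_0 = 24/19;  a_0 = 2;  x_1 = (x_0 − 2)/7 = -2/19
  x_1 = -2/19;  a_1 = 1;  x_2 = (x_1 − 1)/7 = -3/19
  x_2 = -3/19;  a_2 = 5;  x_3 = (x_2 − 5)/7 = -14/19
  x_3 = -14/19;  a_3 = 0;  x_4 = (x_3 − 0)/7 = -2/19
  x_4 = -2/19;  a_4 = 1;  x_5 = (x_4 − 1)/7 = -3/19
  x_5 = -3/19;  a_5 = 5;  x_6 = (x_5 − 5)/7 = -14/19
Digits: (2, 1, 5, 0, 1, 5).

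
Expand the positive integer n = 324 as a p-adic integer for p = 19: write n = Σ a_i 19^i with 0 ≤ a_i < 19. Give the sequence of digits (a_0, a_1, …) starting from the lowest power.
(a_0, a_1, …) = (1, 17)

Repeated division by 19 gives the digits low-to-high: 324 = 1 + 17·19^1. Digit sequence: (1, 17).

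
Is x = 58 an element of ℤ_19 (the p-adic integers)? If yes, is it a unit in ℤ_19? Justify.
x ∈ ℤ_19^× (unit); v_19(x) = 0

ℤ_19 = {x ∈ ℚ_19 : v_19(x) ≥ 0} and ℤ_19^× = {x ∈ ℤ_19 : v_19(x) = 0}. Here v_19(58) = v_19(num) − v_19(den) = 0; compare against these criteria.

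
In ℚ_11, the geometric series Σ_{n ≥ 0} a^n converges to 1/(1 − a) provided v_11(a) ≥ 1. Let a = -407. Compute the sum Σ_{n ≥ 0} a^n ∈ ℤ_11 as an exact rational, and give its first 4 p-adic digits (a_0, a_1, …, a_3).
Σ a^n = 1/(1 − a) = 1/408;  first 4 digits = (1, 7, 1, 5)

v_11(a) = 1 ≥ 1, so the series converges in ℤ_11 to 1/(1 − a) = 1/(1 − (-407)) = 1/408. Expand this rational in ℤ_11: compute digits iteratively via d_i = x_i mod 11, x_{i+1} = (x_i − d_i)/11. The first 4 digits are (1, 7, 1, 5).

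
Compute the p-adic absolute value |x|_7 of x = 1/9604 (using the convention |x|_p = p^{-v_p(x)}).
|1/9604|_7 = 2401

Step 1 — compute v_7(x) by factoring powers of 7 out of the numerator and denominator: v_7(1/9604) = -4. Step 2 — apply |x|_p = p^{-v_p(x)} = 7^{4} = 2401.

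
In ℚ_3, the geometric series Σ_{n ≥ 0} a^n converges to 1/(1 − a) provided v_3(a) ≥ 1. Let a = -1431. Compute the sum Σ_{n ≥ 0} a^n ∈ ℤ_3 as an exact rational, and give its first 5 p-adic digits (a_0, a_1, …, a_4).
Σ a^n = 1/(1 − a) = 1/1432;  first 5 digits = (1, 0, 0, 1, 0)

v_3(a) = 3 ≥ 1, so the series converges in ℤ_3 to 1/(1 − a) = 1/(1 − (-1431)) = 1/1432. Expand this rational in ℤ_3: compute digits iteratively via d_i = x_i mod 3, x_{i+1} = (x_i − d_i)/3. The first 5 digits are (1, 0, 0, 1, 0).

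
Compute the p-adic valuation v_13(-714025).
v_13(-714025) = 4

v_13(n) is the largest exponent k such that 13^k divides n. Factor out: -714025 = -13^4 · 25. (Sign doesn't affect v_p.) So v_13(-714025) = 4.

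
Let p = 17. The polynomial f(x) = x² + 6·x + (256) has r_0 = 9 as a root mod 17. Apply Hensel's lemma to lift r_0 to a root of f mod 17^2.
r_1 = 77 (mod 289)

Hensel: r_{i+1} = r_i − f(r_i)·(f′(r_i))^{-1} mod 17^{i+2}, f′(x) = 2x + 6. Iterate:
  r_0 = 9 (mod 17)
  r_1 = 77 (mod 289)
Final: r = 77 satisfies f(r) ≡ 0 mod 17^2.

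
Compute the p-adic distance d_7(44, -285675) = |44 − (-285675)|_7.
d_7(44, -285675) = 1/16807

Step 1 — x − y = 44 − (-285675) = 285719. Step 2 — v_7(285719) = 5 (factor: 285719 = (7^5 · 17); the sign does not affect v_p). Step 3 — |x − y|_7 = 7^{-5} = 1/16807.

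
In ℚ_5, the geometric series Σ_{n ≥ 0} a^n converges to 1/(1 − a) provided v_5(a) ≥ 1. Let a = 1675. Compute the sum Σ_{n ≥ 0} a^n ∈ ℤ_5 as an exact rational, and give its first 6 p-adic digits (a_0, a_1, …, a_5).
Σ a^n = 1/(1 − a) = -1/1674;  first 6 digits = (1, 0, 2, 3, 1, 3)

v_5(a) = 2 ≥ 1, so the series converges in ℤ_5 to 1/(1 − a) = 1/(1 − 1675) = -1/1674. Expand this rational in ℤ_5: compute digits iteratively via d_i = x_i mod 5, x_{i+1} = (x_i − d_i)/5. The first 6 digits are (1, 0, 2, 3, 1, 3).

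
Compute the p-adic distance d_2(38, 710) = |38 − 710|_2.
d_2(38, 710) = 1/32

Step 1 — x − y = 38 − 710 = -672. Step 2 — v_2(-672) = 5 (factor: -672 = −(2^5 · 21); the sign does not affect v_p). Step 3 — |x − y|_2 = 2^{-5} = 1/32.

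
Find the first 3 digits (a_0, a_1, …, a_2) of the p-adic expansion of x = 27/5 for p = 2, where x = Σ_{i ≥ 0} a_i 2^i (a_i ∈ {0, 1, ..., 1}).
(a_0, …, a_2) = (1, 1, 1)

v_2(27/5) = 0 (numerator and denominator both coprime to 2), so x ∈ ℤ_2^×. Compute digits iteratively via a_i = x_i mod 2, x_{i+1} = (x_i − a_i)/2, with x_0 = x:
  x_0 = 27/5;  a_0 = 1;  x_1 = (x_0 − 1)/2 = 11/5
  x_1 = 11/5;  a_1 = 1;  x_2 = (x_1 − 1)/2 = 3/5
  x_2 = 3/5;  a_2 = 1;  x_3 = (x_2 − 1)/2 = -1/5
Digits: (1, 1, 1).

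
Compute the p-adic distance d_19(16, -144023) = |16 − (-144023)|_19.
d_19(16, -144023) = 1/6859

Step 1 — x − y = 16 − (-144023) = 144039. Step 2 — v_19(144039) = 3 (factor: 144039 = (19^3 · 21); the sign does not affect v_p). Step 3 — |x − y|_19 = 19^{-3} = 1/6859.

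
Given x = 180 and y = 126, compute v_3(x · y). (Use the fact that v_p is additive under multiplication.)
v_3(22680) = 4

v_p(x) = 2 (factor: 180 = 3^2 · 20); v_p(y) = 2 (factor: 126 = 3^2 · 14). Additivity: v_p(xy) = v_p(x) + v_p(y) = 2 + 2 = 4. (Direct check: xy = 22680 = 3^4 · (280).)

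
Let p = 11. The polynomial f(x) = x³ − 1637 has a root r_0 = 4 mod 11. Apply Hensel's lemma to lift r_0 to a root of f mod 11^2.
r_1 = 4 (mod 121)

Hensel: r_{i+1} = r_i − f(r_i)/f′(r_i) mod 11^{i+2}, where f′(x) = 3x². Iterate:
  r_0 = 4 (mod 11)
  r_1 = 4 (mod 121)
Final: r = 4 with f(r) ≡ 0 mod 11^2.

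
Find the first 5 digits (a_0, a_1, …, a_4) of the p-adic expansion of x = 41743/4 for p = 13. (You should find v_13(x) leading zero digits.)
(a_0, …, a_4) = (0, 0, 0, 8, 3)

v_13(41743/4) = 3, so a_0 = ... = a_2 = 0. Factor out: x = 13^3 · u with u = 19/4 a unit in ℤ_13. Expand u iteratively via a_{v+i} = u_i mod 13, u_{i+1} = (u_i − a_{v+i})/13:
  u_0 = 19/4;  a_3 = 8;  u_1 = (u_0 − 8)/13 = -1/4
  u_1 = -1/4;  a_4 = 3;  u_2 = (u_1 − 3)/13 = -1/4
Digits: (0, 0, 0, 8, 3).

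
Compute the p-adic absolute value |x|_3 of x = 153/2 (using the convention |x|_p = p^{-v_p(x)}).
|153/2|_3 = 1/9

Step 1 — compute v_3(x) by factoring powers of 3 out of the numerator and denominator: v_3(153/2) = 2. Step 2 — apply |x|_p = p^{-v_p(x)} = 3^{-2} = 1/9.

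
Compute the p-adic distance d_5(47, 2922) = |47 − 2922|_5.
d_5(47, 2922) = 1/125

Step 1 — x − y = 47 − 2922 = -2875. Step 2 — v_5(-2875) = 3 (factor: -2875 = −(5^3 · 23); the sign does not affect v_p). Step 3 — |x − y|_5 = 5^{-3} = 1/125.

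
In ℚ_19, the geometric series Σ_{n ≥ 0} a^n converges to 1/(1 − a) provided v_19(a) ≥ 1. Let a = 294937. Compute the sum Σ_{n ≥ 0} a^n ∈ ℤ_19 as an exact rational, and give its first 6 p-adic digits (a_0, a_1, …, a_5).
Σ a^n = 1/(1 − a) = -1/294936;  first 6 digits = (1, 0, 0, 5, 2, 0)

v_19(a) = 3 ≥ 1, so the series converges in ℤ_19 to 1/(1 − a) = 1/(1 − 294937) = -1/294936. Expand this rational in ℤ_19: compute digits iteratively via d_i = x_i mod 19, x_{i+1} = (x_i − d_i)/19. The first 6 digits are (1, 0, 0, 5, 2, 0).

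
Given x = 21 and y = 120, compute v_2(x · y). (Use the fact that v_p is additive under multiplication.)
v_2(2520) = 3

v_p(x) = 0 (factor: 21 = 2^0 · 21); v_p(y) = 3 (factor: 120 = 2^3 · 15). Additivity: v_p(xy) = v_p(x) + v_p(y) = 0 + 3 = 3. (Direct check: xy = 2520 = 2^3 · (315).)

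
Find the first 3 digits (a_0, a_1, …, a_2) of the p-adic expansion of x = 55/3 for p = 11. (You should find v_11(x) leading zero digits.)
(a_0, …, a_2) = (0, 9, 3)

v_11(55/3) = 1, so a_0 = ... = a_0 = 0. Factor out: x = 11^1 · u with u = 5/3 a unit in ℤ_11. Expand u iteratively via a_{v+i} = u_i mod 11, u_{i+1} = (u_i − a_{v+i})/11:
  u_0 = 5/3;  a_1 = 9;  u_1 = (u_0 − 9)/11 = -2/3
  u_1 = -2/3;  a_2 = 3;  u_2 = (u_1 − 3)/11 = -1/3
Digits: (0, 9, 3).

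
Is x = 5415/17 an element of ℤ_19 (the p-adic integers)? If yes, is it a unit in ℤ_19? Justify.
x ∈ ℤ_19 but not a unit; v_19(x) = 2 > 0

ℤ_19 = {x ∈ ℚ_19 : v_19(x) ≥ 0} and ℤ_19^× = {x ∈ ℤ_19 : v_19(x) = 0}. Here v_19(5415/17) = v_19(num) − v_19(den) = 2; compare against these criteria.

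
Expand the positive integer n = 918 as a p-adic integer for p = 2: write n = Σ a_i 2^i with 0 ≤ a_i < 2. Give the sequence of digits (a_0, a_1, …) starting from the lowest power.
(a_0, a_1, …) = (0, 1, 1, 0, 1, 0, 0, 1, 1, 1)

Repeated division by 2 gives the digits low-to-high: 918 = 1·2^1 + 1·2^2 + 1·2^4 + 1·2^7 + 1·2^8 + 1·2^9. Digit sequence: (0, 1, 1, 0, 1, 0, 0, 1, 1, 1).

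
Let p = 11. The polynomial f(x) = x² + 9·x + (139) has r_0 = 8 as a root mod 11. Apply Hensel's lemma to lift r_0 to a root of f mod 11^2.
r_1 = 118 (mod 121)

Hensel: r_{i+1} = r_i − f(r_i)·(f′(r_i))^{-1} mod 11^{i+2}, f′(x) = 2x + 9. Iterate:
  r_0 = 8 (mod 11)
  r_1 = 118 (mod 121)
Final: r = 118 satisfies f(r) ≡ 0 mod 11^2.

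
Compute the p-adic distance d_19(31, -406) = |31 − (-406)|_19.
d_19(31, -406) = 1/19

Step 1 — x − y = 31 − (-406) = 437. Step 2 — v_19(437) = 1 (factor: 437 = (19^1 · 23); the sign does not affect v_p). Step 3 — |x − y|_19 = 19^{-1} = 1/19.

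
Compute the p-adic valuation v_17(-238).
v_17(-238) = 1

v_17(n) is the largest exponent k such that 17^k divides n. Factor out: -238 = -17^1 · 14. (Sign doesn't affect v_p.) So v_17(-238) = 1.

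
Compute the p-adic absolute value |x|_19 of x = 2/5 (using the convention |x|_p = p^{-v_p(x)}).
|2/5|_19 = 1

Step 1 — compute v_19(x) by factoring powers of 19 out of the numerator and denominator: v_19(2/5) = 0. Step 2 — apply |x|_p = p^{-v_p(x)} = 19^{0} = 1.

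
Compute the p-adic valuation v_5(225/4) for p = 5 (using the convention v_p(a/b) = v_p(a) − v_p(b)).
v_5(225/4) = 2

Factor powers of 5 from the numerator and denominator of the reduced fraction: 225 = 5^2 · 9 and 4 = 5^0 · 4. Apply v_p(a/b) = v_p(a) − v_p(b): v_5(225/4) = 2 − 0 = 2.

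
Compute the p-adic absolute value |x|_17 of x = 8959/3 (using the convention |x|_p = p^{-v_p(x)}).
|8959/3|_17 = 1/289

Step 1 — compute v_17(x) by factoring powers of 17 out of the numerator and denominator: v_17(8959/3) = 2. Step 2 — apply |x|_p = p^{-v_p(x)} = 17^{-2} = 1/289.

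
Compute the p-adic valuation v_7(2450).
v_7(2450) = 2

v_7(n) is the largest exponent k such that 7^k divides n. Factor out: 2450 = 7^2 · 50. (Sign doesn't affect v_p.) So v_7(2450) = 2.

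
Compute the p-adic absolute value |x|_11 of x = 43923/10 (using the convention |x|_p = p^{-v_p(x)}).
|43923/10|_11 = 1/14641

Step 1 — compute v_11(x) by factoring powers of 11 out of the numerator and denominator: v_11(43923/10) = 4. Step 2 — apply |x|_p = p^{-v_p(x)} = 11^{-4} = 1/14641.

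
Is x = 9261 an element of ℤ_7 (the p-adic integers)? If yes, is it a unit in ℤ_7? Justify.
x ∈ ℤ_7 but not a unit; v_7(x) = 3 > 0

ℤ_7 = {x ∈ ℚ_7 : v_7(x) ≥ 0} and ℤ_7^× = {x ∈ ℤ_7 : v_7(x) = 0}. Here v_7(9261) = v_7(num) − v_7(den) = 3; compare against these criteria.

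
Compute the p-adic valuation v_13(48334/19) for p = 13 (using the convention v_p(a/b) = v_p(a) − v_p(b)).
v_13(48334/19) = 3

Factor powers of 13 from the numerator and denominator of the reduced fraction: 48334 = 13^3 · 22 and 19 = 13^0 · 19. Apply v_p(a/b) = v_p(a) − v_p(b): v_13(48334/19) = 3 − 0 = 3.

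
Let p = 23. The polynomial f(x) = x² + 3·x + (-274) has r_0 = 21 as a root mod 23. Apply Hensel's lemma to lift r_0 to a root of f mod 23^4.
r_3 = 2896 (mod 279841)

Hensel: r_{i+1} = r_i − f(r_i)·(f′(r_i))^{-1} mod 23^{i+2}, f′(x) = 2x + 3. Iterate:
  r_0 = 21 (mod 23)
  r_1 = 251 (mod 529)
  r_2 = 2896 (mod 12167)
  r_3 = 2896 (mod 279841)
Final: r = 2896 satisfies f(r) ≡ 0 mod 23^4.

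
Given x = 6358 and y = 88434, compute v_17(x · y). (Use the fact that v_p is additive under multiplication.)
v_17(562263372) = 5

v_p(x) = 2 (factor: 6358 = 17^2 · 22); v_p(y) = 3 (factor: 88434 = 17^3 · 18). Additivity: v_p(xy) = v_p(x) + v_p(y) = 2 + 3 = 5. (Direct check: xy = 562263372 = 17^5 · (396).)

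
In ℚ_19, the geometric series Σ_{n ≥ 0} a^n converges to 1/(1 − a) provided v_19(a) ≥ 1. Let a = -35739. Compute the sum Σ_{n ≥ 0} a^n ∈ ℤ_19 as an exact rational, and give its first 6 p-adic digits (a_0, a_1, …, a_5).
Σ a^n = 1/(1 − a) = 1/35740;  first 6 digits = (1, 0, 15, 13, 15, 2)

v_19(a) = 2 ≥ 1, so the series converges in ℤ_19 to 1/(1 − a) = 1/(1 − (-35739)) = 1/35740. Expand this rational in ℤ_19: compute digits iteratively via d_i = x_i mod 19, x_{i+1} = (x_i − d_i)/19. The first 6 digits are (1, 0, 15, 13, 15, 2).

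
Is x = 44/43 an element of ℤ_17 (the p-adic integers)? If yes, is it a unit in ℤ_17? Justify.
x ∈ ℤ_17^× (unit); v_17(x) = 0

ℤ_17 = {x ∈ ℚ_17 : v_17(x) ≥ 0} and ℤ_17^× = {x ∈ ℤ_17 : v_17(x) = 0}. Here v_17(44/43) = v_17(num) − v_17(den) = 0; compare against these criteria.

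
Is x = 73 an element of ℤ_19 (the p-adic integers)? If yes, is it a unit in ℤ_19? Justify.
x ∈ ℤ_19^× (unit); v_19(x) = 0

ℤ_19 = {x ∈ ℚ_19 : v_19(x) ≥ 0} and ℤ_19^× = {x ∈ ℤ_19 : v_19(x) = 0}. Here v_19(73) = v_19(num) − v_19(den) = 0; compare against these criteria.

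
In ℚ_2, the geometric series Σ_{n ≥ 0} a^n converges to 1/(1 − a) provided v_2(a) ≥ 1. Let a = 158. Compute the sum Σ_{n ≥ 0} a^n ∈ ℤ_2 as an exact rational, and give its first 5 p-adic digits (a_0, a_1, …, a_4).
Σ a^n = 1/(1 − a) = -1/157;  first 5 digits = (1, 1, 0, 1, 0)

v_2(a) = 1 ≥ 1, so the series converges in ℤ_2 to 1/(1 − a) = 1/(1 − 158) = -1/157. Expand this rational in ℤ_2: compute digits iteratively via d_i = x_i mod 2, x_{i+1} = (x_i − d_i)/2. The first 5 digits are (1, 1, 0, 1, 0).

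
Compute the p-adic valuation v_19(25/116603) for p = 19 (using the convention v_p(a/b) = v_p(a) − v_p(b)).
v_19(25/116603) = -3

Factor powers of 19 from the numerator and denominator of the reduced fraction: 25 = 19^0 · 25 and 116603 = 19^3 · 17. Apply v_p(a/b) = v_p(a) − v_p(b): v_19(25/116603) = 0 − 3 = -3.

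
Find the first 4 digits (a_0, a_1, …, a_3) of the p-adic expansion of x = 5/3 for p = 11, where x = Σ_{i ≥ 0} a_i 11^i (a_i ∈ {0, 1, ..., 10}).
(a_0, …, a_3) = (9, 3, 7, 3)

v_11(5/3) = 0 (numerator and denominator both coprime to 11), so x ∈ ℤ_11^×. Compute digits iteratively via a_i = x_i mod 11, x_{i+1} = (x_i − a_i)/11, with x_0 = x:
  x_0 = 5/3;  a_0 = 9;  x_1 = (x_0 − 9)/11 = -2/3
  x_1 = -2/3;  a_1 = 3;  x_2 = (x_1 − 3)/11 = -1/3
  x_2 = -1/3;  a_2 = 7;  x_3 = (x_2 − 7)/11 = -2/3
  x_3 = -2/3;  a_3 = 3;  x_4 = (x_3 − 3)/11 = -1/3
Digits: (9, 3, 7, 3).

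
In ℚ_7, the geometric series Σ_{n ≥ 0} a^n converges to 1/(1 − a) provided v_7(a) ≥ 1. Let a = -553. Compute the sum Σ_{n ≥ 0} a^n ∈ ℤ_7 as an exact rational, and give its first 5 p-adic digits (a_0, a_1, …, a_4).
Σ a^n = 1/(1 − a) = 1/554;  first 5 digits = (1, 5, 6, 6, 2)

v_7(a) = 1 ≥ 1, so the series converges in ℤ_7 to 1/(1 − a) = 1/(1 − (-553)) = 1/554. Expand this rational in ℤ_7: compute digits iteratively via d_i = x_i mod 7, x_{i+1} = (x_i − d_i)/7. The first 5 digits are (1, 5, 6, 6, 2).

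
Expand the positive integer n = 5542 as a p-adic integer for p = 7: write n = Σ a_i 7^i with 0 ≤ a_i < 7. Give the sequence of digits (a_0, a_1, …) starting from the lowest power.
(a_0, a_1, …) = (5, 0, 1, 2, 2)

Repeated division by 7 gives the digits low-to-high: 5542 = 5 + 1·7^2 + 2·7^3 + 2·7^4. Digit sequence: (5, 0, 1, 2, 2).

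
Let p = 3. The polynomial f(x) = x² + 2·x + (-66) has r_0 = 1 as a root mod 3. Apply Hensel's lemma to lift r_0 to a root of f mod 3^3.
r_2 = 10 (mod 27)

Hensel: r_{i+1} = r_i − f(r_i)·(f′(r_i))^{-1} mod 3^{i+2}, f′(x) = 2x + 2. Iterate:
  r_0 = 1 (mod 3)
  r_1 = 1 (mod 9)
  r_2 = 10 (mod 27)
Final: r = 10 satisfies f(r) ≡ 0 mod 3^3.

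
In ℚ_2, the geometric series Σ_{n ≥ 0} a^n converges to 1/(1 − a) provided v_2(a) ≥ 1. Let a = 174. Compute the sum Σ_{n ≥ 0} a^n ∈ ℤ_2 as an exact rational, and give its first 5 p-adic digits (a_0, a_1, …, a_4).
Σ a^n = 1/(1 − a) = -1/173;  first 5 digits = (1, 1, 0, 1, 1)

v_2(a) = 1 ≥ 1, so the series converges in ℤ_2 to 1/(1 − a) = 1/(1 − 174) = -1/173. Expand this rational in ℤ_2: compute digits iteratively via d_i = x_i mod 2, x_{i+1} = (x_i − d_i)/2. The first 5 digits are (1, 1, 0, 1, 1).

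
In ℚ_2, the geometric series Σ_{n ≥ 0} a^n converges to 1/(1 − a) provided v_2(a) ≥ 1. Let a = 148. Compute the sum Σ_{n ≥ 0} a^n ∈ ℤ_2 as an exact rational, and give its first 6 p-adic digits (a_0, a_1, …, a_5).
Σ a^n = 1/(1 − a) = -1/147;  first 6 digits = (1, 0, 1, 0, 0, 1)

v_2(a) = 2 ≥ 1, so the series converges in ℤ_2 to 1/(1 − a) = 1/(1 − 148) = -1/147. Expand this rational in ℤ_2: compute digits iteratively via d_i = x_i mod 2, x_{i+1} = (x_i − d_i)/2. The first 6 digits are (1, 0, 1, 0, 0, 1).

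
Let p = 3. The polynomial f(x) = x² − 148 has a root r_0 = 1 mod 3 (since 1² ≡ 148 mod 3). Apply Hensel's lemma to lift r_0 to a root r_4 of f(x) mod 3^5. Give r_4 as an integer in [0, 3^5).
r_4 = 43 (mod 243)

Hensel's recurrence: r_{i+1} = r_i − f(r_i)·(f′(r_i))^{-1} mod 3^{i+2}, with f′(x) = 2x. Iterate:
  r_0 = 1 (mod 3)
  r_1 = 7 (mod 9)
  r_2 = 16 (mod 27)
  r_3 = 43 (mod 81)
  r_4 = 43 (mod 243)
Final: r_4 = 43, and one checks f(r_4) ≡ 0 mod 3^5.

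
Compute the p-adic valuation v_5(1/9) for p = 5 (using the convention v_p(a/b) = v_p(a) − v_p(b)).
v_5(1/9) = 0

Factor powers of 5 from the numerator and denominator of the reduced fraction: 1 = 5^0 · 1 and 9 = 5^0 · 9. Apply v_p(a/b) = v_p(a) − v_p(b): v_5(1/9) = 0 − 0 = 0.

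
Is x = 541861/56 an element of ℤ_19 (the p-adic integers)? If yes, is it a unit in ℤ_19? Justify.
x ∈ ℤ_19 but not a unit; v_19(x) = 3 > 0

ℤ_19 = {x ∈ ℚ_19 : v_19(x) ≥ 0} and ℤ_19^× = {x ∈ ℤ_19 : v_19(x) = 0}. Here v_19(541861/56) = v_19(num) − v_19(den) = 3; compare against these criteria.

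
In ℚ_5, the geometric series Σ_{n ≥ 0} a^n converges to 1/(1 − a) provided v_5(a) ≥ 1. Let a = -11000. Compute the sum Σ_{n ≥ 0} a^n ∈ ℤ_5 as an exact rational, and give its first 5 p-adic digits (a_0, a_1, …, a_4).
Σ a^n = 1/(1 − a) = 1/11001;  first 5 digits = (1, 0, 0, 2, 2)

v_5(a) = 3 ≥ 1, so the series converges in ℤ_5 to 1/(1 − a) = 1/(1 − (-11000)) = 1/11001. Expand this rational in ℤ_5: compute digits iteratively via d_i = x_i mod 5, x_{i+1} = (x_i − d_i)/5. The first 5 digits are (1, 0, 0, 2, 2).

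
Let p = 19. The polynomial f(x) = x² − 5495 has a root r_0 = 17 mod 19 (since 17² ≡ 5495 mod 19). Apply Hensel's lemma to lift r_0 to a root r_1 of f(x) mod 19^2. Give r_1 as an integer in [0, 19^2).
r_1 = 340 (mod 361)

Hensel's recurrence: r_{i+1} = r_i − f(r_i)·(f′(r_i))^{-1} mod 19^{i+2}, with f′(x) = 2x. Iterate:
  r_0 = 17 (mod 19)
  r_1 = 340 (mod 361)
Final: r_1 = 340, and one checks f(r_1) ≡ 0 mod 19^2.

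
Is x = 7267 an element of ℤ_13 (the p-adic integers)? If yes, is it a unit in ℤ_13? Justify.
x ∈ ℤ_13 but not a unit; v_13(x) = 2 > 0

ℤ_13 = {x ∈ ℚ_13 : v_13(x) ≥ 0} and ℤ_13^× = {x ∈ ℤ_13 : v_13(x) = 0}. Here v_13(7267) = v_13(num) − v_13(den) = 2; compare against these criteria.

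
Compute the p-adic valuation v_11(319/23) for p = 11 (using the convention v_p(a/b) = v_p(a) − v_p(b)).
v_11(319/23) = 1

Factor powers of 11 from the numerator and denominator of the reduced fraction: 319 = 11^1 · 29 and 23 = 11^0 · 23. Apply v_p(a/b) = v_p(a) − v_p(b): v_11(319/23) = 1 − 0 = 1.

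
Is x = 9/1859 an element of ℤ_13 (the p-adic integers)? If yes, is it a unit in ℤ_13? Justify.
x ∉ ℤ_13 (v_13(x) = -2 < 0)

ℤ_13 = {x ∈ ℚ_13 : v_13(x) ≥ 0} and ℤ_13^× = {x ∈ ℤ_13 : v_13(x) = 0}. Here v_13(9/1859) = v_13(num) − v_13(den) = -2; compare against these criteria.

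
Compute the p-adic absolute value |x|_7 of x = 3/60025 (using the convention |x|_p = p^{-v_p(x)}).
|3/60025|_7 = 2401

Step 1 — compute v_7(x) by factoring powers of 7 out of the numerator and denominator: v_7(3/60025) = -4. Step 2 — apply |x|_p = p^{-v_p(x)} = 7^{4} = 2401.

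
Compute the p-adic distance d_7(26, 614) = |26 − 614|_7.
d_7(26, 614) = 1/49

Step 1 — x − y = 26 − 614 = -588. Step 2 — v_7(-588) = 2 (factor: -588 = −(7^2 · 12); the sign does not affect v_p). Step 3 — |x − y|_7 = 7^{-2} = 1/49.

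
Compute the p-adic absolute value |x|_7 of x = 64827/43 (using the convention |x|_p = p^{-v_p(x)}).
|64827/43|_7 = 1/2401

Step 1 — compute v_7(x) by factoring powers of 7 out of the numerator and denominator: v_7(64827/43) = 4. Step 2 — apply |x|_p = p^{-v_p(x)} = 7^{-4} = 1/2401.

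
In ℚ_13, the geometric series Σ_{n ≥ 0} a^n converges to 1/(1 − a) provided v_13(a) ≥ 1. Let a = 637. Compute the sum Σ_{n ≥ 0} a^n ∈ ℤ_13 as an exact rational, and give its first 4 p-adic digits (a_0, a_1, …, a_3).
Σ a^n = 1/(1 − a) = -1/636;  first 4 digits = (1, 10, 12, 1)

v_13(a) = 1 ≥ 1, so the series converges in ℤ_13 to 1/(1 − a) = 1/(1 − 637) = -1/636. Expand this rational in ℤ_13: compute digits iteratively via d_i = x_i mod 13, x_{i+1} = (x_i − d_i)/13. The first 4 digits are (1, 10, 12, 1).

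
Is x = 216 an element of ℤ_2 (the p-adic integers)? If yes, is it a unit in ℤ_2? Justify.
x ∈ ℤ_2 but not a unit; v_2(x) = 3 > 0

ℤ_2 = {x ∈ ℚ_2 : v_2(x) ≥ 0} and ℤ_2^× = {x ∈ ℤ_2 : v_2(x) = 0}. Here v_2(216) = v_2(num) − v_2(den) = 3; compare against these criteria.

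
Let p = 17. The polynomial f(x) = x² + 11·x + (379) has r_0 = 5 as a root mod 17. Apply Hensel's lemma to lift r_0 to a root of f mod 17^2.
r_1 = 107 (mod 289)

Hensel: r_{i+1} = r_i − f(r_i)·(f′(r_i))^{-1} mod 17^{i+2}, f′(x) = 2x + 11. Iterate:
  r_0 = 5 (mod 17)
  r_1 = 107 (mod 289)
Final: r = 107 satisfies f(r) ≡ 0 mod 17^2.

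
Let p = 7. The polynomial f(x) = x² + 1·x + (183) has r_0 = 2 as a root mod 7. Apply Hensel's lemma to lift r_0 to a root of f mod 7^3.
r_2 = 219 (mod 343)

Hensel: r_{i+1} = r_i − f(r_i)·(f′(r_i))^{-1} mod 7^{i+2}, f′(x) = 2x + 1. Iterate:
  r_0 = 2 (mod 7)
  r_1 = 23 (mod 49)
  r_2 = 219 (mod 343)
Final: r = 219 satisfies f(r) ≡ 0 mod 7^3.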